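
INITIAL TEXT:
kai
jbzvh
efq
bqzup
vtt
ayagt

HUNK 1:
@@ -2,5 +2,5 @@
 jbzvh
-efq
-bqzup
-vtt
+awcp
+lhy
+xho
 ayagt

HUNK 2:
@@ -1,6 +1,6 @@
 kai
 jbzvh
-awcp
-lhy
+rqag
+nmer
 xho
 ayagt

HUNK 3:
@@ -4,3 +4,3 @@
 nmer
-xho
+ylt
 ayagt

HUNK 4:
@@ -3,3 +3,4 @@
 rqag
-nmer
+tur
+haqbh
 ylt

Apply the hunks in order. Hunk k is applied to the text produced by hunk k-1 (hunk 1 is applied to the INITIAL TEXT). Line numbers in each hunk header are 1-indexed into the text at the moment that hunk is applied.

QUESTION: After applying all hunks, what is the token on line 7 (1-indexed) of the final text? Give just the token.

Hunk 1: at line 2 remove [efq,bqzup,vtt] add [awcp,lhy,xho] -> 6 lines: kai jbzvh awcp lhy xho ayagt
Hunk 2: at line 1 remove [awcp,lhy] add [rqag,nmer] -> 6 lines: kai jbzvh rqag nmer xho ayagt
Hunk 3: at line 4 remove [xho] add [ylt] -> 6 lines: kai jbzvh rqag nmer ylt ayagt
Hunk 4: at line 3 remove [nmer] add [tur,haqbh] -> 7 lines: kai jbzvh rqag tur haqbh ylt ayagt
Final line 7: ayagt

Answer: ayagt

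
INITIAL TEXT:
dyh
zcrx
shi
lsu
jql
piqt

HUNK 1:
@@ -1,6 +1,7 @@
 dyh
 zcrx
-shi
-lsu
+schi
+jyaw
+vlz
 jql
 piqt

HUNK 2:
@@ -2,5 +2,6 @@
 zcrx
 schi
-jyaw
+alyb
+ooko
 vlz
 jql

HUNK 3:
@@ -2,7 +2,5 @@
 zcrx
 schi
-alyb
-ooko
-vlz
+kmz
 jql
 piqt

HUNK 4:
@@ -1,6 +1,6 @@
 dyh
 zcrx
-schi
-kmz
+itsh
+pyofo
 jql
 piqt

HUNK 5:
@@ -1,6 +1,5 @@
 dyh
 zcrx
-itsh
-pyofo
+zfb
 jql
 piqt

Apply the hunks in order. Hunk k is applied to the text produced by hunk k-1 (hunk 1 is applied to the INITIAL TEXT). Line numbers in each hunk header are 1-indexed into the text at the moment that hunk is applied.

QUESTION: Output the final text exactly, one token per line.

Hunk 1: at line 1 remove [shi,lsu] add [schi,jyaw,vlz] -> 7 lines: dyh zcrx schi jyaw vlz jql piqt
Hunk 2: at line 2 remove [jyaw] add [alyb,ooko] -> 8 lines: dyh zcrx schi alyb ooko vlz jql piqt
Hunk 3: at line 2 remove [alyb,ooko,vlz] add [kmz] -> 6 lines: dyh zcrx schi kmz jql piqt
Hunk 4: at line 1 remove [schi,kmz] add [itsh,pyofo] -> 6 lines: dyh zcrx itsh pyofo jql piqt
Hunk 5: at line 1 remove [itsh,pyofo] add [zfb] -> 5 lines: dyh zcrx zfb jql piqt

Answer: dyh
zcrx
zfb
jql
piqt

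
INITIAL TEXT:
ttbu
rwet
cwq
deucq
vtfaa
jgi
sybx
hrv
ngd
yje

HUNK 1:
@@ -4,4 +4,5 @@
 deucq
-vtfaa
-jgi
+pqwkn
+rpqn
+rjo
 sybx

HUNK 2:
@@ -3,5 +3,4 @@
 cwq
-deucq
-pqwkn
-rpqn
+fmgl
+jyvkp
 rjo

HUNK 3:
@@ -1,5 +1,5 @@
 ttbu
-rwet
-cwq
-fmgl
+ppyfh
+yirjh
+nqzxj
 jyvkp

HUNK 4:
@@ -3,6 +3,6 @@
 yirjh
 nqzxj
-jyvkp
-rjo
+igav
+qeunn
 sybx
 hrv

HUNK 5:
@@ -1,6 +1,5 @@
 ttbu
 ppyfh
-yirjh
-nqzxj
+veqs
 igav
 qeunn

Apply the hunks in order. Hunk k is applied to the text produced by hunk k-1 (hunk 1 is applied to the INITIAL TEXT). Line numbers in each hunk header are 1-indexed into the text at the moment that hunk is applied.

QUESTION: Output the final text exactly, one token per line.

Hunk 1: at line 4 remove [vtfaa,jgi] add [pqwkn,rpqn,rjo] -> 11 lines: ttbu rwet cwq deucq pqwkn rpqn rjo sybx hrv ngd yje
Hunk 2: at line 3 remove [deucq,pqwkn,rpqn] add [fmgl,jyvkp] -> 10 lines: ttbu rwet cwq fmgl jyvkp rjo sybx hrv ngd yje
Hunk 3: at line 1 remove [rwet,cwq,fmgl] add [ppyfh,yirjh,nqzxj] -> 10 lines: ttbu ppyfh yirjh nqzxj jyvkp rjo sybx hrv ngd yje
Hunk 4: at line 3 remove [jyvkp,rjo] add [igav,qeunn] -> 10 lines: ttbu ppyfh yirjh nqzxj igav qeunn sybx hrv ngd yje
Hunk 5: at line 1 remove [yirjh,nqzxj] add [veqs] -> 9 lines: ttbu ppyfh veqs igav qeunn sybx hrv ngd yje

Answer: ttbu
ppyfh
veqs
igav
qeunn
sybx
hrv
ngd
yje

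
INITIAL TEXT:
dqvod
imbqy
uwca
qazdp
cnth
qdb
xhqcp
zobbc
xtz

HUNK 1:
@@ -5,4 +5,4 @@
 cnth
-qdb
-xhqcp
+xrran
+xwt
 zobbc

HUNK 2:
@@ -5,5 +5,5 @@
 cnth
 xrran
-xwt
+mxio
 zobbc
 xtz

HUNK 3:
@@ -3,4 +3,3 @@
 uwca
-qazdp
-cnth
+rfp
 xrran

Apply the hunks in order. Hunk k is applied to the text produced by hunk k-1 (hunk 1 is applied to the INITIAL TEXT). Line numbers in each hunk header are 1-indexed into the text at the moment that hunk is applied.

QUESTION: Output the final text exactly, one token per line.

Hunk 1: at line 5 remove [qdb,xhqcp] add [xrran,xwt] -> 9 lines: dqvod imbqy uwca qazdp cnth xrran xwt zobbc xtz
Hunk 2: at line 5 remove [xwt] add [mxio] -> 9 lines: dqvod imbqy uwca qazdp cnth xrran mxio zobbc xtz
Hunk 3: at line 3 remove [qazdp,cnth] add [rfp] -> 8 lines: dqvod imbqy uwca rfp xrran mxio zobbc xtz

Answer: dqvod
imbqy
uwca
rfp
xrran
mxio
zobbc
xtz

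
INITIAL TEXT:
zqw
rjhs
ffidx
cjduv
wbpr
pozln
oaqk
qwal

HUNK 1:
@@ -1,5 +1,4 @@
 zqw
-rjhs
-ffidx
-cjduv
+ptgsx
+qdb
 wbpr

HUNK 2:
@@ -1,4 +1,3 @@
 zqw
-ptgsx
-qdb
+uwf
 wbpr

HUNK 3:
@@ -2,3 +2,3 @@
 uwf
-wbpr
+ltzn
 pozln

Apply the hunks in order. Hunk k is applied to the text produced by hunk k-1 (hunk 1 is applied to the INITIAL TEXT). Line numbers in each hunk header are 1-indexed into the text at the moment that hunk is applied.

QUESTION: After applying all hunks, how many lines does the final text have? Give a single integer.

Hunk 1: at line 1 remove [rjhs,ffidx,cjduv] add [ptgsx,qdb] -> 7 lines: zqw ptgsx qdb wbpr pozln oaqk qwal
Hunk 2: at line 1 remove [ptgsx,qdb] add [uwf] -> 6 lines: zqw uwf wbpr pozln oaqk qwal
Hunk 3: at line 2 remove [wbpr] add [ltzn] -> 6 lines: zqw uwf ltzn pozln oaqk qwal
Final line count: 6

Answer: 6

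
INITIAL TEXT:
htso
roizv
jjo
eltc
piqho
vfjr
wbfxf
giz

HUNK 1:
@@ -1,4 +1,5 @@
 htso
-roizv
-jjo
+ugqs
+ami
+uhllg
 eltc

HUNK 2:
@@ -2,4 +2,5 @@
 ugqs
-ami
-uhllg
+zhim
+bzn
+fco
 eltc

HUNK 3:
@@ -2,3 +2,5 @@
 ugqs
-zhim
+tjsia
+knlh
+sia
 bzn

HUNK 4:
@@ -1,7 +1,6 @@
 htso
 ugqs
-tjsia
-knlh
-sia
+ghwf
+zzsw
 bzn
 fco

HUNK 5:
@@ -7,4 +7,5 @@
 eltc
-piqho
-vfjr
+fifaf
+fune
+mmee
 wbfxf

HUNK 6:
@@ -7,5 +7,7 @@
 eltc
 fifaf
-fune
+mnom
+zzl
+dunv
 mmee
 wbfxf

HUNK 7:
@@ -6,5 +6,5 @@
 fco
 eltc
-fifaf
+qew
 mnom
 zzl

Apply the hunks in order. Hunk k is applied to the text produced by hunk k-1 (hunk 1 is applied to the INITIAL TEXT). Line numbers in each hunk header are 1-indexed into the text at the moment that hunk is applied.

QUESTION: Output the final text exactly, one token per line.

Hunk 1: at line 1 remove [roizv,jjo] add [ugqs,ami,uhllg] -> 9 lines: htso ugqs ami uhllg eltc piqho vfjr wbfxf giz
Hunk 2: at line 2 remove [ami,uhllg] add [zhim,bzn,fco] -> 10 lines: htso ugqs zhim bzn fco eltc piqho vfjr wbfxf giz
Hunk 3: at line 2 remove [zhim] add [tjsia,knlh,sia] -> 12 lines: htso ugqs tjsia knlh sia bzn fco eltc piqho vfjr wbfxf giz
Hunk 4: at line 1 remove [tjsia,knlh,sia] add [ghwf,zzsw] -> 11 lines: htso ugqs ghwf zzsw bzn fco eltc piqho vfjr wbfxf giz
Hunk 5: at line 7 remove [piqho,vfjr] add [fifaf,fune,mmee] -> 12 lines: htso ugqs ghwf zzsw bzn fco eltc fifaf fune mmee wbfxf giz
Hunk 6: at line 7 remove [fune] add [mnom,zzl,dunv] -> 14 lines: htso ugqs ghwf zzsw bzn fco eltc fifaf mnom zzl dunv mmee wbfxf giz
Hunk 7: at line 6 remove [fifaf] add [qew] -> 14 lines: htso ugqs ghwf zzsw bzn fco eltc qew mnom zzl dunv mmee wbfxf giz

Answer: htso
ugqs
ghwf
zzsw
bzn
fco
eltc
qew
mnom
zzl
dunv
mmee
wbfxf
giz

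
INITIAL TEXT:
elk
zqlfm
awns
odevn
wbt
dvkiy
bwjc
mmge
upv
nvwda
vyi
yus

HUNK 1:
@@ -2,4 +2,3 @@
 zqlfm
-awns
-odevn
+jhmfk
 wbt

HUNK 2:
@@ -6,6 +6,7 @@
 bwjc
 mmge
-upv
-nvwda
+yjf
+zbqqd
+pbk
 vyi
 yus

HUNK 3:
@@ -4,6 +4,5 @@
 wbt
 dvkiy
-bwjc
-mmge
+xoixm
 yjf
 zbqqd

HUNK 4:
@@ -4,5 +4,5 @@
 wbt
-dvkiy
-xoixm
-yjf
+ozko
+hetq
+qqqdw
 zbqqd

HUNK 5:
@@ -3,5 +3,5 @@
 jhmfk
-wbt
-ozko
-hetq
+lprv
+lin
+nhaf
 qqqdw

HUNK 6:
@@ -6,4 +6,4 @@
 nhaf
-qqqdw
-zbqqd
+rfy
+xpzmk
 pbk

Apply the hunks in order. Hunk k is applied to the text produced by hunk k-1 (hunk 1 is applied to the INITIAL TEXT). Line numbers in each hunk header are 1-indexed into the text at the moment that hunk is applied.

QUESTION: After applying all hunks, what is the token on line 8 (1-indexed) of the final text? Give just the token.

Answer: xpzmk

Derivation:
Hunk 1: at line 2 remove [awns,odevn] add [jhmfk] -> 11 lines: elk zqlfm jhmfk wbt dvkiy bwjc mmge upv nvwda vyi yus
Hunk 2: at line 6 remove [upv,nvwda] add [yjf,zbqqd,pbk] -> 12 lines: elk zqlfm jhmfk wbt dvkiy bwjc mmge yjf zbqqd pbk vyi yus
Hunk 3: at line 4 remove [bwjc,mmge] add [xoixm] -> 11 lines: elk zqlfm jhmfk wbt dvkiy xoixm yjf zbqqd pbk vyi yus
Hunk 4: at line 4 remove [dvkiy,xoixm,yjf] add [ozko,hetq,qqqdw] -> 11 lines: elk zqlfm jhmfk wbt ozko hetq qqqdw zbqqd pbk vyi yus
Hunk 5: at line 3 remove [wbt,ozko,hetq] add [lprv,lin,nhaf] -> 11 lines: elk zqlfm jhmfk lprv lin nhaf qqqdw zbqqd pbk vyi yus
Hunk 6: at line 6 remove [qqqdw,zbqqd] add [rfy,xpzmk] -> 11 lines: elk zqlfm jhmfk lprv lin nhaf rfy xpzmk pbk vyi yus
Final line 8: xpzmk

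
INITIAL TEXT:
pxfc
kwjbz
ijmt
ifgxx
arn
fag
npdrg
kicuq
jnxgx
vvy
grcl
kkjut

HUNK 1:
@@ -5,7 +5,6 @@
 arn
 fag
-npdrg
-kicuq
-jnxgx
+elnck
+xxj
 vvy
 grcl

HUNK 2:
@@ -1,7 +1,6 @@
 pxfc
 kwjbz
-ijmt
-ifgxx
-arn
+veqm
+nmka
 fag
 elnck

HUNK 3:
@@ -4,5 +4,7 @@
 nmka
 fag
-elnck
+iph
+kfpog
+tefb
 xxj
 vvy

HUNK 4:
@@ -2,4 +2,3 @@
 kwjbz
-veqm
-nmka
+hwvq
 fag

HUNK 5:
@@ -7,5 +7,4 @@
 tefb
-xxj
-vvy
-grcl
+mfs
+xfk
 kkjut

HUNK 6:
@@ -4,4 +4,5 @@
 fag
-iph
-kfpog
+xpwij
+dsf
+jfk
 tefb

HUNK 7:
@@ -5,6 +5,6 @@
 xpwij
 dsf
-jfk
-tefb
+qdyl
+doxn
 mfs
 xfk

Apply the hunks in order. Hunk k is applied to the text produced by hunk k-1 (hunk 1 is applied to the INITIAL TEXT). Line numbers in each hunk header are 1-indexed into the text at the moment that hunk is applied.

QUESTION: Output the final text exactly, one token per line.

Answer: pxfc
kwjbz
hwvq
fag
xpwij
dsf
qdyl
doxn
mfs
xfk
kkjut

Derivation:
Hunk 1: at line 5 remove [npdrg,kicuq,jnxgx] add [elnck,xxj] -> 11 lines: pxfc kwjbz ijmt ifgxx arn fag elnck xxj vvy grcl kkjut
Hunk 2: at line 1 remove [ijmt,ifgxx,arn] add [veqm,nmka] -> 10 lines: pxfc kwjbz veqm nmka fag elnck xxj vvy grcl kkjut
Hunk 3: at line 4 remove [elnck] add [iph,kfpog,tefb] -> 12 lines: pxfc kwjbz veqm nmka fag iph kfpog tefb xxj vvy grcl kkjut
Hunk 4: at line 2 remove [veqm,nmka] add [hwvq] -> 11 lines: pxfc kwjbz hwvq fag iph kfpog tefb xxj vvy grcl kkjut
Hunk 5: at line 7 remove [xxj,vvy,grcl] add [mfs,xfk] -> 10 lines: pxfc kwjbz hwvq fag iph kfpog tefb mfs xfk kkjut
Hunk 6: at line 4 remove [iph,kfpog] add [xpwij,dsf,jfk] -> 11 lines: pxfc kwjbz hwvq fag xpwij dsf jfk tefb mfs xfk kkjut
Hunk 7: at line 5 remove [jfk,tefb] add [qdyl,doxn] -> 11 lines: pxfc kwjbz hwvq fag xpwij dsf qdyl doxn mfs xfk kkjut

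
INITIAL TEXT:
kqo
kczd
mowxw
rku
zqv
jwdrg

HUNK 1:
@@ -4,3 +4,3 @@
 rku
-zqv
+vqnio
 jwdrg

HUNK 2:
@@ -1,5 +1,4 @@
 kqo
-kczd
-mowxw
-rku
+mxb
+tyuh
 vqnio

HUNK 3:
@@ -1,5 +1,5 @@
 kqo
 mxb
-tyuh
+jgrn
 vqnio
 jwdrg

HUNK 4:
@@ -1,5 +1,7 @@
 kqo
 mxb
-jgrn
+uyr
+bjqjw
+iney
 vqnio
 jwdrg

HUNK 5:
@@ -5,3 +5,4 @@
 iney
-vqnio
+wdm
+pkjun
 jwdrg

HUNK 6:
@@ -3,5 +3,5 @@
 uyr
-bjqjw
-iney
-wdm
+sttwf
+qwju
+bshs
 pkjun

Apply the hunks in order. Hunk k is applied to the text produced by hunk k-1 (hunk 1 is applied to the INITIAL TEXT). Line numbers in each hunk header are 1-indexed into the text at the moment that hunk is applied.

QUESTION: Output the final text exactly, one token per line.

Hunk 1: at line 4 remove [zqv] add [vqnio] -> 6 lines: kqo kczd mowxw rku vqnio jwdrg
Hunk 2: at line 1 remove [kczd,mowxw,rku] add [mxb,tyuh] -> 5 lines: kqo mxb tyuh vqnio jwdrg
Hunk 3: at line 1 remove [tyuh] add [jgrn] -> 5 lines: kqo mxb jgrn vqnio jwdrg
Hunk 4: at line 1 remove [jgrn] add [uyr,bjqjw,iney] -> 7 lines: kqo mxb uyr bjqjw iney vqnio jwdrg
Hunk 5: at line 5 remove [vqnio] add [wdm,pkjun] -> 8 lines: kqo mxb uyr bjqjw iney wdm pkjun jwdrg
Hunk 6: at line 3 remove [bjqjw,iney,wdm] add [sttwf,qwju,bshs] -> 8 lines: kqo mxb uyr sttwf qwju bshs pkjun jwdrg

Answer: kqo
mxb
uyr
sttwf
qwju
bshs
pkjun
jwdrg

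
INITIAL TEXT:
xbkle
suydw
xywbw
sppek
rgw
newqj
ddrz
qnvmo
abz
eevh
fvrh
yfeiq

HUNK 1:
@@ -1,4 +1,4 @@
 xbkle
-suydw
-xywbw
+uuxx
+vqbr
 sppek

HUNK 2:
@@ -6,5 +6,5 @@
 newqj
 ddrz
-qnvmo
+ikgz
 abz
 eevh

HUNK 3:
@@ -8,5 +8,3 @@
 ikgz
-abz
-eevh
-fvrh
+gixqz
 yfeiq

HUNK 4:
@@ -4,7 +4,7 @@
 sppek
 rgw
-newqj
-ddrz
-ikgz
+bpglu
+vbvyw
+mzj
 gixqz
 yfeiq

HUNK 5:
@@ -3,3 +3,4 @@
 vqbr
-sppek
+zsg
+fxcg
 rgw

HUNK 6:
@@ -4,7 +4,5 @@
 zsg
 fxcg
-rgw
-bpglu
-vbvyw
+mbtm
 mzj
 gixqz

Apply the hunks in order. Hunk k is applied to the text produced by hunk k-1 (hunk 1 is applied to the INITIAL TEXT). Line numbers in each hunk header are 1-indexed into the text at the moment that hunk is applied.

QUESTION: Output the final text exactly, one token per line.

Hunk 1: at line 1 remove [suydw,xywbw] add [uuxx,vqbr] -> 12 lines: xbkle uuxx vqbr sppek rgw newqj ddrz qnvmo abz eevh fvrh yfeiq
Hunk 2: at line 6 remove [qnvmo] add [ikgz] -> 12 lines: xbkle uuxx vqbr sppek rgw newqj ddrz ikgz abz eevh fvrh yfeiq
Hunk 3: at line 8 remove [abz,eevh,fvrh] add [gixqz] -> 10 lines: xbkle uuxx vqbr sppek rgw newqj ddrz ikgz gixqz yfeiq
Hunk 4: at line 4 remove [newqj,ddrz,ikgz] add [bpglu,vbvyw,mzj] -> 10 lines: xbkle uuxx vqbr sppek rgw bpglu vbvyw mzj gixqz yfeiq
Hunk 5: at line 3 remove [sppek] add [zsg,fxcg] -> 11 lines: xbkle uuxx vqbr zsg fxcg rgw bpglu vbvyw mzj gixqz yfeiq
Hunk 6: at line 4 remove [rgw,bpglu,vbvyw] add [mbtm] -> 9 lines: xbkle uuxx vqbr zsg fxcg mbtm mzj gixqz yfeiq

Answer: xbkle
uuxx
vqbr
zsg
fxcg
mbtm
mzj
gixqz
yfeiq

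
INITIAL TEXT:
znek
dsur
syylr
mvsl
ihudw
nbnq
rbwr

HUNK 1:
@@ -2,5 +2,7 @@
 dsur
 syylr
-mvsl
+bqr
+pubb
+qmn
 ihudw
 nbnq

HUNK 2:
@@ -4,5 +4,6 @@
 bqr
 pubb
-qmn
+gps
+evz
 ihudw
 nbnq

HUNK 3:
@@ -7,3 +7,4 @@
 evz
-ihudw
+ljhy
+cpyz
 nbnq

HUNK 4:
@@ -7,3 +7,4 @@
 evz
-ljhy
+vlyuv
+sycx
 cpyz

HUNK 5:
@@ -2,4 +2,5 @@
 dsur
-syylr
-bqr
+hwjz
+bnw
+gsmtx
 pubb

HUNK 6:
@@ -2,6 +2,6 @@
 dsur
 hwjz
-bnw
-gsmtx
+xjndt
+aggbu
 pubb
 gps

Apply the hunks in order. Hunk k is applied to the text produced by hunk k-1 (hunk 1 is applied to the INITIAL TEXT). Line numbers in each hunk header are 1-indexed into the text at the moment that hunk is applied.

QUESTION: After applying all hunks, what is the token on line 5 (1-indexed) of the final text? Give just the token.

Answer: aggbu

Derivation:
Hunk 1: at line 2 remove [mvsl] add [bqr,pubb,qmn] -> 9 lines: znek dsur syylr bqr pubb qmn ihudw nbnq rbwr
Hunk 2: at line 4 remove [qmn] add [gps,evz] -> 10 lines: znek dsur syylr bqr pubb gps evz ihudw nbnq rbwr
Hunk 3: at line 7 remove [ihudw] add [ljhy,cpyz] -> 11 lines: znek dsur syylr bqr pubb gps evz ljhy cpyz nbnq rbwr
Hunk 4: at line 7 remove [ljhy] add [vlyuv,sycx] -> 12 lines: znek dsur syylr bqr pubb gps evz vlyuv sycx cpyz nbnq rbwr
Hunk 5: at line 2 remove [syylr,bqr] add [hwjz,bnw,gsmtx] -> 13 lines: znek dsur hwjz bnw gsmtx pubb gps evz vlyuv sycx cpyz nbnq rbwr
Hunk 6: at line 2 remove [bnw,gsmtx] add [xjndt,aggbu] -> 13 lines: znek dsur hwjz xjndt aggbu pubb gps evz vlyuv sycx cpyz nbnq rbwr
Final line 5: aggbu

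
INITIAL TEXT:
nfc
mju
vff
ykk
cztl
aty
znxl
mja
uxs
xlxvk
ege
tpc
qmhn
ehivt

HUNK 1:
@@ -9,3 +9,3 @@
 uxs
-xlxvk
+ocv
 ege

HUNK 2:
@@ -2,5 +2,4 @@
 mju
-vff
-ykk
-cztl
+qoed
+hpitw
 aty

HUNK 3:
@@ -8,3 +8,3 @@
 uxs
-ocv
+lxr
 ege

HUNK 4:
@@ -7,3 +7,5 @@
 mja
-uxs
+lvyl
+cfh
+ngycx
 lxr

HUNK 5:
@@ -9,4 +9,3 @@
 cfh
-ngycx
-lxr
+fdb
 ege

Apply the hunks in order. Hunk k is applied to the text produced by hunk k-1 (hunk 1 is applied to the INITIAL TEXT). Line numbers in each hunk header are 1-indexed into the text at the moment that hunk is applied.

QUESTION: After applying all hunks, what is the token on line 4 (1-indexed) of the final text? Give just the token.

Hunk 1: at line 9 remove [xlxvk] add [ocv] -> 14 lines: nfc mju vff ykk cztl aty znxl mja uxs ocv ege tpc qmhn ehivt
Hunk 2: at line 2 remove [vff,ykk,cztl] add [qoed,hpitw] -> 13 lines: nfc mju qoed hpitw aty znxl mja uxs ocv ege tpc qmhn ehivt
Hunk 3: at line 8 remove [ocv] add [lxr] -> 13 lines: nfc mju qoed hpitw aty znxl mja uxs lxr ege tpc qmhn ehivt
Hunk 4: at line 7 remove [uxs] add [lvyl,cfh,ngycx] -> 15 lines: nfc mju qoed hpitw aty znxl mja lvyl cfh ngycx lxr ege tpc qmhn ehivt
Hunk 5: at line 9 remove [ngycx,lxr] add [fdb] -> 14 lines: nfc mju qoed hpitw aty znxl mja lvyl cfh fdb ege tpc qmhn ehivt
Final line 4: hpitw

Answer: hpitw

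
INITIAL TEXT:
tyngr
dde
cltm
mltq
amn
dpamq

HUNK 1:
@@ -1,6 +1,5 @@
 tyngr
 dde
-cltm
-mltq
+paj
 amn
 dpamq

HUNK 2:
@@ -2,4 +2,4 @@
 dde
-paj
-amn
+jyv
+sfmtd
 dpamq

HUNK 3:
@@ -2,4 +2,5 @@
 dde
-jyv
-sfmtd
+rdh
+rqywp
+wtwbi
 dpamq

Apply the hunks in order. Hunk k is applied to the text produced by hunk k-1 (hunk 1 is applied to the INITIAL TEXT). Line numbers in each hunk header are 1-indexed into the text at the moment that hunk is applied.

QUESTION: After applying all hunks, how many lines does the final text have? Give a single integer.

Hunk 1: at line 1 remove [cltm,mltq] add [paj] -> 5 lines: tyngr dde paj amn dpamq
Hunk 2: at line 2 remove [paj,amn] add [jyv,sfmtd] -> 5 lines: tyngr dde jyv sfmtd dpamq
Hunk 3: at line 2 remove [jyv,sfmtd] add [rdh,rqywp,wtwbi] -> 6 lines: tyngr dde rdh rqywp wtwbi dpamq
Final line count: 6

Answer: 6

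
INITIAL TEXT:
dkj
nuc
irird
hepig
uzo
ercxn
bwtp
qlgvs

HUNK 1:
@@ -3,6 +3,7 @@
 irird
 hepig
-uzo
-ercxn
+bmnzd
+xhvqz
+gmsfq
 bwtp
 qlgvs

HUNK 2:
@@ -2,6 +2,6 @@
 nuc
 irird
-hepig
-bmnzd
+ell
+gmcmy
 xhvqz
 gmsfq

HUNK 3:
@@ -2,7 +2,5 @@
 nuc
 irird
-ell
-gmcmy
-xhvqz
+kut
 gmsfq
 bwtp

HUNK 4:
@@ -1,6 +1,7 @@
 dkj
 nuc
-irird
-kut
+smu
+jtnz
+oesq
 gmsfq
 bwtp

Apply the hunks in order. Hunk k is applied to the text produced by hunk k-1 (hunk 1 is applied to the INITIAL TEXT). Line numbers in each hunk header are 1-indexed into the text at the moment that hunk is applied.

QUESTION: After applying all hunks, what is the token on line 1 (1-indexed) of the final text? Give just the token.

Answer: dkj

Derivation:
Hunk 1: at line 3 remove [uzo,ercxn] add [bmnzd,xhvqz,gmsfq] -> 9 lines: dkj nuc irird hepig bmnzd xhvqz gmsfq bwtp qlgvs
Hunk 2: at line 2 remove [hepig,bmnzd] add [ell,gmcmy] -> 9 lines: dkj nuc irird ell gmcmy xhvqz gmsfq bwtp qlgvs
Hunk 3: at line 2 remove [ell,gmcmy,xhvqz] add [kut] -> 7 lines: dkj nuc irird kut gmsfq bwtp qlgvs
Hunk 4: at line 1 remove [irird,kut] add [smu,jtnz,oesq] -> 8 lines: dkj nuc smu jtnz oesq gmsfq bwtp qlgvs
Final line 1: dkj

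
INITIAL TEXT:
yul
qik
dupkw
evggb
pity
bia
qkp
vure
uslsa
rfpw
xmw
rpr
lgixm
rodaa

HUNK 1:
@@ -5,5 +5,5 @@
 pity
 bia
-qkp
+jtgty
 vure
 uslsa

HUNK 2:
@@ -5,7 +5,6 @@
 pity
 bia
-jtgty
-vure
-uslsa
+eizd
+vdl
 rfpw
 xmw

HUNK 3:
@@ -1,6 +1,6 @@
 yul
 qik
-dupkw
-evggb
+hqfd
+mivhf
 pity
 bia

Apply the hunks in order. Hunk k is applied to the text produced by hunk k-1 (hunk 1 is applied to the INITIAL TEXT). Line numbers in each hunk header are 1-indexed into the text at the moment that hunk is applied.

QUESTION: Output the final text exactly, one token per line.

Answer: yul
qik
hqfd
mivhf
pity
bia
eizd
vdl
rfpw
xmw
rpr
lgixm
rodaa

Derivation:
Hunk 1: at line 5 remove [qkp] add [jtgty] -> 14 lines: yul qik dupkw evggb pity bia jtgty vure uslsa rfpw xmw rpr lgixm rodaa
Hunk 2: at line 5 remove [jtgty,vure,uslsa] add [eizd,vdl] -> 13 lines: yul qik dupkw evggb pity bia eizd vdl rfpw xmw rpr lgixm rodaa
Hunk 3: at line 1 remove [dupkw,evggb] add [hqfd,mivhf] -> 13 lines: yul qik hqfd mivhf pity bia eizd vdl rfpw xmw rpr lgixm rodaa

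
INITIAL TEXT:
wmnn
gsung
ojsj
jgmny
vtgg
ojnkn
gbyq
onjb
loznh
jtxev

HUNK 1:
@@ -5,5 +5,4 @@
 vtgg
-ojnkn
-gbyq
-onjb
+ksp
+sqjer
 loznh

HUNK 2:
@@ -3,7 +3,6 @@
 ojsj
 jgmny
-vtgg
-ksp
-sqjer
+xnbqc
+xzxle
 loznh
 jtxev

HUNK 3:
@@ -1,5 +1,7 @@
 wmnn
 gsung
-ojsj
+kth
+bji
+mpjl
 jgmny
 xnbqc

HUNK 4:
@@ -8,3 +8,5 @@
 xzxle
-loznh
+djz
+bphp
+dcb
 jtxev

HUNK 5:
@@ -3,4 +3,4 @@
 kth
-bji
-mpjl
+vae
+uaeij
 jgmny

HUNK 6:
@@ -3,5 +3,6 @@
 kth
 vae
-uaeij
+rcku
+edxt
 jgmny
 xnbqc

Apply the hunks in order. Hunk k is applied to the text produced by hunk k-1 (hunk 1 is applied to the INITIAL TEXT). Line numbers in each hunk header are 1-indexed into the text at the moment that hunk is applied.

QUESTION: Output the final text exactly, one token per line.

Answer: wmnn
gsung
kth
vae
rcku
edxt
jgmny
xnbqc
xzxle
djz
bphp
dcb
jtxev

Derivation:
Hunk 1: at line 5 remove [ojnkn,gbyq,onjb] add [ksp,sqjer] -> 9 lines: wmnn gsung ojsj jgmny vtgg ksp sqjer loznh jtxev
Hunk 2: at line 3 remove [vtgg,ksp,sqjer] add [xnbqc,xzxle] -> 8 lines: wmnn gsung ojsj jgmny xnbqc xzxle loznh jtxev
Hunk 3: at line 1 remove [ojsj] add [kth,bji,mpjl] -> 10 lines: wmnn gsung kth bji mpjl jgmny xnbqc xzxle loznh jtxev
Hunk 4: at line 8 remove [loznh] add [djz,bphp,dcb] -> 12 lines: wmnn gsung kth bji mpjl jgmny xnbqc xzxle djz bphp dcb jtxev
Hunk 5: at line 3 remove [bji,mpjl] add [vae,uaeij] -> 12 lines: wmnn gsung kth vae uaeij jgmny xnbqc xzxle djz bphp dcb jtxev
Hunk 6: at line 3 remove [uaeij] add [rcku,edxt] -> 13 lines: wmnn gsung kth vae rcku edxt jgmny xnbqc xzxle djz bphp dcb jtxev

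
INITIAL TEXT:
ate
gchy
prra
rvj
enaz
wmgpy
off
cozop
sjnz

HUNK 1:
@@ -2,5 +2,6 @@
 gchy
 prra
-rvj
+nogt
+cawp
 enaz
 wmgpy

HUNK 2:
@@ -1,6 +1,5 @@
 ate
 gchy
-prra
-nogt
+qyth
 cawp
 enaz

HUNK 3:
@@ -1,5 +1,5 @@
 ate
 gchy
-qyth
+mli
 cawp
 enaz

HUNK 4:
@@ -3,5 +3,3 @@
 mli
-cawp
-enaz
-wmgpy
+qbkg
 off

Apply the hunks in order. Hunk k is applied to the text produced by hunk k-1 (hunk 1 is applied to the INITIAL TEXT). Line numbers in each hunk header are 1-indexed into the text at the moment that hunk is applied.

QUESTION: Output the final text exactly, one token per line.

Answer: ate
gchy
mli
qbkg
off
cozop
sjnz

Derivation:
Hunk 1: at line 2 remove [rvj] add [nogt,cawp] -> 10 lines: ate gchy prra nogt cawp enaz wmgpy off cozop sjnz
Hunk 2: at line 1 remove [prra,nogt] add [qyth] -> 9 lines: ate gchy qyth cawp enaz wmgpy off cozop sjnz
Hunk 3: at line 1 remove [qyth] add [mli] -> 9 lines: ate gchy mli cawp enaz wmgpy off cozop sjnz
Hunk 4: at line 3 remove [cawp,enaz,wmgpy] add [qbkg] -> 7 lines: ate gchy mli qbkg off cozop sjnz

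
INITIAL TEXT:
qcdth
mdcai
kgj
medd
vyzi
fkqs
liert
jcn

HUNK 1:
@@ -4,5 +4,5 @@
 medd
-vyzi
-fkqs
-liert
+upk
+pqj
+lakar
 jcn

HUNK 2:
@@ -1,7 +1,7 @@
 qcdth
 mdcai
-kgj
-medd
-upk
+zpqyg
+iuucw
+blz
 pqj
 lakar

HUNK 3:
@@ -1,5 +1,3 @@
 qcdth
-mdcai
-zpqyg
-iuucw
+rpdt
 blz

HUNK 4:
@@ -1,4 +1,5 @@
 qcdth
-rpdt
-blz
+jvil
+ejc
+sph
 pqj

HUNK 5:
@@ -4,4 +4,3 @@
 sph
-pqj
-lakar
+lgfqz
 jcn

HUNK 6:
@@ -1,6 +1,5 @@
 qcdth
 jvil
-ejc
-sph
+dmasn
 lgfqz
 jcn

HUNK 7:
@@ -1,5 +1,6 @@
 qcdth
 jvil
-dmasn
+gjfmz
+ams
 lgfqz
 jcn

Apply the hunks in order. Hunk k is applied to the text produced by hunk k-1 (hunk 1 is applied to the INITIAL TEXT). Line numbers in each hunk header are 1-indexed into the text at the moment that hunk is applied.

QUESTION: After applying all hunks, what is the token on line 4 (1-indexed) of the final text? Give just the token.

Hunk 1: at line 4 remove [vyzi,fkqs,liert] add [upk,pqj,lakar] -> 8 lines: qcdth mdcai kgj medd upk pqj lakar jcn
Hunk 2: at line 1 remove [kgj,medd,upk] add [zpqyg,iuucw,blz] -> 8 lines: qcdth mdcai zpqyg iuucw blz pqj lakar jcn
Hunk 3: at line 1 remove [mdcai,zpqyg,iuucw] add [rpdt] -> 6 lines: qcdth rpdt blz pqj lakar jcn
Hunk 4: at line 1 remove [rpdt,blz] add [jvil,ejc,sph] -> 7 lines: qcdth jvil ejc sph pqj lakar jcn
Hunk 5: at line 4 remove [pqj,lakar] add [lgfqz] -> 6 lines: qcdth jvil ejc sph lgfqz jcn
Hunk 6: at line 1 remove [ejc,sph] add [dmasn] -> 5 lines: qcdth jvil dmasn lgfqz jcn
Hunk 7: at line 1 remove [dmasn] add [gjfmz,ams] -> 6 lines: qcdth jvil gjfmz ams lgfqz jcn
Final line 4: ams

Answer: ams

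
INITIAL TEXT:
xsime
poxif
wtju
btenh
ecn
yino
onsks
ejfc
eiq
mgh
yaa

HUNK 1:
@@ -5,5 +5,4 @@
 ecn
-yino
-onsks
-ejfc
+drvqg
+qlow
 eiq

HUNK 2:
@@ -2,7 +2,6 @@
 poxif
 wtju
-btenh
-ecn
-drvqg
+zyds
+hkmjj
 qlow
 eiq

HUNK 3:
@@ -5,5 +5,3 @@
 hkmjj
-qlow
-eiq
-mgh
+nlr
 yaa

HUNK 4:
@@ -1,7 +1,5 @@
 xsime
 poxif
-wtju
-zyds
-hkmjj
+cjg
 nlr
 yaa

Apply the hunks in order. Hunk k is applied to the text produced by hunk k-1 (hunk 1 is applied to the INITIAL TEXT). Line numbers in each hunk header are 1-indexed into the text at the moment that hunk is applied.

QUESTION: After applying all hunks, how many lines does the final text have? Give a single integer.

Hunk 1: at line 5 remove [yino,onsks,ejfc] add [drvqg,qlow] -> 10 lines: xsime poxif wtju btenh ecn drvqg qlow eiq mgh yaa
Hunk 2: at line 2 remove [btenh,ecn,drvqg] add [zyds,hkmjj] -> 9 lines: xsime poxif wtju zyds hkmjj qlow eiq mgh yaa
Hunk 3: at line 5 remove [qlow,eiq,mgh] add [nlr] -> 7 lines: xsime poxif wtju zyds hkmjj nlr yaa
Hunk 4: at line 1 remove [wtju,zyds,hkmjj] add [cjg] -> 5 lines: xsime poxif cjg nlr yaa
Final line count: 5

Answer: 5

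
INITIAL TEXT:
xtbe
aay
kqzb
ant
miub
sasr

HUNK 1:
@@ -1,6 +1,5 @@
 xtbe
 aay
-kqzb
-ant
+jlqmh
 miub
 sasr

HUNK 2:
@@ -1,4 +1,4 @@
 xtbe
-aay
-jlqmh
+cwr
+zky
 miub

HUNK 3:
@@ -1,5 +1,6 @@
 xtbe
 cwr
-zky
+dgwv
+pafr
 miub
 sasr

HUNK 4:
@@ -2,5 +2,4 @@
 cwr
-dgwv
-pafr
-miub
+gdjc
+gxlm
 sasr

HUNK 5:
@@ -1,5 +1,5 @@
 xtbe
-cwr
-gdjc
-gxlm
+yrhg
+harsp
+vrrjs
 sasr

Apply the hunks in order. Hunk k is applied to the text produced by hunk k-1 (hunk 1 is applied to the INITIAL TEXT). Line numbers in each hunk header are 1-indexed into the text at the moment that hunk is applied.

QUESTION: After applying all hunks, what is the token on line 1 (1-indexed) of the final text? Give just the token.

Answer: xtbe

Derivation:
Hunk 1: at line 1 remove [kqzb,ant] add [jlqmh] -> 5 lines: xtbe aay jlqmh miub sasr
Hunk 2: at line 1 remove [aay,jlqmh] add [cwr,zky] -> 5 lines: xtbe cwr zky miub sasr
Hunk 3: at line 1 remove [zky] add [dgwv,pafr] -> 6 lines: xtbe cwr dgwv pafr miub sasr
Hunk 4: at line 2 remove [dgwv,pafr,miub] add [gdjc,gxlm] -> 5 lines: xtbe cwr gdjc gxlm sasr
Hunk 5: at line 1 remove [cwr,gdjc,gxlm] add [yrhg,harsp,vrrjs] -> 5 lines: xtbe yrhg harsp vrrjs sasr
Final line 1: xtbe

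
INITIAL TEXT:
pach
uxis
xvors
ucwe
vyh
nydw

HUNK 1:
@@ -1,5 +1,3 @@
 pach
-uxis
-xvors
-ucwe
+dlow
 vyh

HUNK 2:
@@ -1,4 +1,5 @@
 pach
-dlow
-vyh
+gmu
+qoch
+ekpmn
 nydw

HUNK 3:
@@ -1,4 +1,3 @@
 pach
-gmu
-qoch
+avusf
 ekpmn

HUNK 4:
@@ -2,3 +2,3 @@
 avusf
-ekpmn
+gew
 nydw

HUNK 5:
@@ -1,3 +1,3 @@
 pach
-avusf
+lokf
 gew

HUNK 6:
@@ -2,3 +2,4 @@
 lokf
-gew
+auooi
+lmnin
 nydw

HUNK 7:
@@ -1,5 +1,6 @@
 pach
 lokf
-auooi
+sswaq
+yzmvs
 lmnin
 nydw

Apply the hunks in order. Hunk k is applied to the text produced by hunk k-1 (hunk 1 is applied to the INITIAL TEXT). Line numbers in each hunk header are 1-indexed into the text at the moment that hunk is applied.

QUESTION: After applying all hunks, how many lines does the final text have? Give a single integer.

Answer: 6

Derivation:
Hunk 1: at line 1 remove [uxis,xvors,ucwe] add [dlow] -> 4 lines: pach dlow vyh nydw
Hunk 2: at line 1 remove [dlow,vyh] add [gmu,qoch,ekpmn] -> 5 lines: pach gmu qoch ekpmn nydw
Hunk 3: at line 1 remove [gmu,qoch] add [avusf] -> 4 lines: pach avusf ekpmn nydw
Hunk 4: at line 2 remove [ekpmn] add [gew] -> 4 lines: pach avusf gew nydw
Hunk 5: at line 1 remove [avusf] add [lokf] -> 4 lines: pach lokf gew nydw
Hunk 6: at line 2 remove [gew] add [auooi,lmnin] -> 5 lines: pach lokf auooi lmnin nydw
Hunk 7: at line 1 remove [auooi] add [sswaq,yzmvs] -> 6 lines: pach lokf sswaq yzmvs lmnin nydw
Final line count: 6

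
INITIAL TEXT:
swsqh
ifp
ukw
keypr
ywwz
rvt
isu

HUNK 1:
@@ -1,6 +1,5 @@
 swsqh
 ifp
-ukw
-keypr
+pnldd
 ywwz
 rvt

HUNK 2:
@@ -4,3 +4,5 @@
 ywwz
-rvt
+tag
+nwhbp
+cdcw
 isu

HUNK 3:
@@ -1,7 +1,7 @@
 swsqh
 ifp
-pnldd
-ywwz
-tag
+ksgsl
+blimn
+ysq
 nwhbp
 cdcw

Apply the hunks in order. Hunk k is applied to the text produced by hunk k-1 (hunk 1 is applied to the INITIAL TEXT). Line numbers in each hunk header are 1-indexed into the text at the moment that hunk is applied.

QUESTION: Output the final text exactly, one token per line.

Answer: swsqh
ifp
ksgsl
blimn
ysq
nwhbp
cdcw
isu

Derivation:
Hunk 1: at line 1 remove [ukw,keypr] add [pnldd] -> 6 lines: swsqh ifp pnldd ywwz rvt isu
Hunk 2: at line 4 remove [rvt] add [tag,nwhbp,cdcw] -> 8 lines: swsqh ifp pnldd ywwz tag nwhbp cdcw isu
Hunk 3: at line 1 remove [pnldd,ywwz,tag] add [ksgsl,blimn,ysq] -> 8 lines: swsqh ifp ksgsl blimn ysq nwhbp cdcw isu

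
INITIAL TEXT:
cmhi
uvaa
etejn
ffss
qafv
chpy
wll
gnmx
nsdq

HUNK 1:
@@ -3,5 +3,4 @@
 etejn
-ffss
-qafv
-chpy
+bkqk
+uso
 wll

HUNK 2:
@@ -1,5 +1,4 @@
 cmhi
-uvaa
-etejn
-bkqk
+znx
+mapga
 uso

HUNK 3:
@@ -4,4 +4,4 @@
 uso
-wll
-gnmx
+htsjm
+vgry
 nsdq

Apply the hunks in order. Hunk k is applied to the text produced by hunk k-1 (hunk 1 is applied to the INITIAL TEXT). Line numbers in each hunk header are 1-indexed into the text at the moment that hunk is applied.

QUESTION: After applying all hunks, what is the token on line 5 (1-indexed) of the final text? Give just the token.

Hunk 1: at line 3 remove [ffss,qafv,chpy] add [bkqk,uso] -> 8 lines: cmhi uvaa etejn bkqk uso wll gnmx nsdq
Hunk 2: at line 1 remove [uvaa,etejn,bkqk] add [znx,mapga] -> 7 lines: cmhi znx mapga uso wll gnmx nsdq
Hunk 3: at line 4 remove [wll,gnmx] add [htsjm,vgry] -> 7 lines: cmhi znx mapga uso htsjm vgry nsdq
Final line 5: htsjm

Answer: htsjm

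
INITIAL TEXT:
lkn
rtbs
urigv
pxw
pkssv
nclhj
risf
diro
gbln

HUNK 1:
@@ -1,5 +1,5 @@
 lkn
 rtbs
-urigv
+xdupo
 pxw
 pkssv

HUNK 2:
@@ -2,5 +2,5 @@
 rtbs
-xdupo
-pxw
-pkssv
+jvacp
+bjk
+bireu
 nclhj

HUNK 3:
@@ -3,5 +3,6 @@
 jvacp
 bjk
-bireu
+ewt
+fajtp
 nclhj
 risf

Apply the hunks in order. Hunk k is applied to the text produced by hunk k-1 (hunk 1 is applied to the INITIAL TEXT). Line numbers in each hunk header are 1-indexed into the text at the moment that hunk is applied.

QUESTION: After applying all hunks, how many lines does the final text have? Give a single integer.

Hunk 1: at line 1 remove [urigv] add [xdupo] -> 9 lines: lkn rtbs xdupo pxw pkssv nclhj risf diro gbln
Hunk 2: at line 2 remove [xdupo,pxw,pkssv] add [jvacp,bjk,bireu] -> 9 lines: lkn rtbs jvacp bjk bireu nclhj risf diro gbln
Hunk 3: at line 3 remove [bireu] add [ewt,fajtp] -> 10 lines: lkn rtbs jvacp bjk ewt fajtp nclhj risf diro gbln
Final line count: 10

Answer: 10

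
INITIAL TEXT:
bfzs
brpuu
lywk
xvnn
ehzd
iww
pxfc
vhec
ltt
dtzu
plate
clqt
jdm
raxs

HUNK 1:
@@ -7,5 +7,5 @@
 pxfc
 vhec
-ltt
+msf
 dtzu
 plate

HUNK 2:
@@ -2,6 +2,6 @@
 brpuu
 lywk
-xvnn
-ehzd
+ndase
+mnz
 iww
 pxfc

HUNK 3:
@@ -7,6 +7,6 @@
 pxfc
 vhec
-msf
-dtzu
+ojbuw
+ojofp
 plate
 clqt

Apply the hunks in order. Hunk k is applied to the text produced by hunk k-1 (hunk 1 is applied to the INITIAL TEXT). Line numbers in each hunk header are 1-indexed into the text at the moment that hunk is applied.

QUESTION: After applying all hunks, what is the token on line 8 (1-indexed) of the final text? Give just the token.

Answer: vhec

Derivation:
Hunk 1: at line 7 remove [ltt] add [msf] -> 14 lines: bfzs brpuu lywk xvnn ehzd iww pxfc vhec msf dtzu plate clqt jdm raxs
Hunk 2: at line 2 remove [xvnn,ehzd] add [ndase,mnz] -> 14 lines: bfzs brpuu lywk ndase mnz iww pxfc vhec msf dtzu plate clqt jdm raxs
Hunk 3: at line 7 remove [msf,dtzu] add [ojbuw,ojofp] -> 14 lines: bfzs brpuu lywk ndase mnz iww pxfc vhec ojbuw ojofp plate clqt jdm raxs
Final line 8: vhec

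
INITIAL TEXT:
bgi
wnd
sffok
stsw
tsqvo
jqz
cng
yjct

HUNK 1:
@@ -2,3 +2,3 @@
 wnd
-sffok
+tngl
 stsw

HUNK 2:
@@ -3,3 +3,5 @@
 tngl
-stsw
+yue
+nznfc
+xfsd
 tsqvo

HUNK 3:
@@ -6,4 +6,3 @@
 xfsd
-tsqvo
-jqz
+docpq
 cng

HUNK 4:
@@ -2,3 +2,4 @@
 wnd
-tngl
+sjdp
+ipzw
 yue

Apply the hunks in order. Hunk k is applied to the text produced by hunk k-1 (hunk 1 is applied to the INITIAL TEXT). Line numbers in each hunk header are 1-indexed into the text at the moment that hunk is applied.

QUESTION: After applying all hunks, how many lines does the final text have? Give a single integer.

Answer: 10

Derivation:
Hunk 1: at line 2 remove [sffok] add [tngl] -> 8 lines: bgi wnd tngl stsw tsqvo jqz cng yjct
Hunk 2: at line 3 remove [stsw] add [yue,nznfc,xfsd] -> 10 lines: bgi wnd tngl yue nznfc xfsd tsqvo jqz cng yjct
Hunk 3: at line 6 remove [tsqvo,jqz] add [docpq] -> 9 lines: bgi wnd tngl yue nznfc xfsd docpq cng yjct
Hunk 4: at line 2 remove [tngl] add [sjdp,ipzw] -> 10 lines: bgi wnd sjdp ipzw yue nznfc xfsd docpq cng yjct
Final line count: 10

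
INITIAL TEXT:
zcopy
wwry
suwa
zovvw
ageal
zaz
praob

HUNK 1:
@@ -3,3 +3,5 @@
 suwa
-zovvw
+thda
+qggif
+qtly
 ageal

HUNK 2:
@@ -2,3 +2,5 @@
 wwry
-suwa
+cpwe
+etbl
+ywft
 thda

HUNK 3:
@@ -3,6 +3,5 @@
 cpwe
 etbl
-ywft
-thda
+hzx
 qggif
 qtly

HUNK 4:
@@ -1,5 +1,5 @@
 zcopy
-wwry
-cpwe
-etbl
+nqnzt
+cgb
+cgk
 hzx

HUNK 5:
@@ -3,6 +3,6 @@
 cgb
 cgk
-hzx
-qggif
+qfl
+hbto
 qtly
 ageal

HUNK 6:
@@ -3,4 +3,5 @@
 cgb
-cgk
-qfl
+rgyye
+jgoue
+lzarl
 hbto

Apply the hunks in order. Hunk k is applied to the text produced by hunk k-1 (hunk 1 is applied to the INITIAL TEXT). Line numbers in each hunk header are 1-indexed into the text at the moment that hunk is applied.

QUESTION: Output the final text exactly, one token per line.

Hunk 1: at line 3 remove [zovvw] add [thda,qggif,qtly] -> 9 lines: zcopy wwry suwa thda qggif qtly ageal zaz praob
Hunk 2: at line 2 remove [suwa] add [cpwe,etbl,ywft] -> 11 lines: zcopy wwry cpwe etbl ywft thda qggif qtly ageal zaz praob
Hunk 3: at line 3 remove [ywft,thda] add [hzx] -> 10 lines: zcopy wwry cpwe etbl hzx qggif qtly ageal zaz praob
Hunk 4: at line 1 remove [wwry,cpwe,etbl] add [nqnzt,cgb,cgk] -> 10 lines: zcopy nqnzt cgb cgk hzx qggif qtly ageal zaz praob
Hunk 5: at line 3 remove [hzx,qggif] add [qfl,hbto] -> 10 lines: zcopy nqnzt cgb cgk qfl hbto qtly ageal zaz praob
Hunk 6: at line 3 remove [cgk,qfl] add [rgyye,jgoue,lzarl] -> 11 lines: zcopy nqnzt cgb rgyye jgoue lzarl hbto qtly ageal zaz praob

Answer: zcopy
nqnzt
cgb
rgyye
jgoue
lzarl
hbto
qtly
ageal
zaz
praob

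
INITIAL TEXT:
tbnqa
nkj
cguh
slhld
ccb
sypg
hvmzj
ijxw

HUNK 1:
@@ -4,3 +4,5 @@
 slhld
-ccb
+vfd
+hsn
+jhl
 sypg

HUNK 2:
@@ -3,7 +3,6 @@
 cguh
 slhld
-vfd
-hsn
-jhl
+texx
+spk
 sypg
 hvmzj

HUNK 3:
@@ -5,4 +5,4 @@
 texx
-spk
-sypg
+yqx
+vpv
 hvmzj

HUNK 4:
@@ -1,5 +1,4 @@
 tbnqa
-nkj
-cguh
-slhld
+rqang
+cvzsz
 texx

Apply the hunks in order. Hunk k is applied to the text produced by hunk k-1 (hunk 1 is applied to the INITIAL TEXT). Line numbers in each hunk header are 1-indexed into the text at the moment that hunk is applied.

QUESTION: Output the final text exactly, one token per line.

Hunk 1: at line 4 remove [ccb] add [vfd,hsn,jhl] -> 10 lines: tbnqa nkj cguh slhld vfd hsn jhl sypg hvmzj ijxw
Hunk 2: at line 3 remove [vfd,hsn,jhl] add [texx,spk] -> 9 lines: tbnqa nkj cguh slhld texx spk sypg hvmzj ijxw
Hunk 3: at line 5 remove [spk,sypg] add [yqx,vpv] -> 9 lines: tbnqa nkj cguh slhld texx yqx vpv hvmzj ijxw
Hunk 4: at line 1 remove [nkj,cguh,slhld] add [rqang,cvzsz] -> 8 lines: tbnqa rqang cvzsz texx yqx vpv hvmzj ijxw

Answer: tbnqa
rqang
cvzsz
texx
yqx
vpv
hvmzj
ijxw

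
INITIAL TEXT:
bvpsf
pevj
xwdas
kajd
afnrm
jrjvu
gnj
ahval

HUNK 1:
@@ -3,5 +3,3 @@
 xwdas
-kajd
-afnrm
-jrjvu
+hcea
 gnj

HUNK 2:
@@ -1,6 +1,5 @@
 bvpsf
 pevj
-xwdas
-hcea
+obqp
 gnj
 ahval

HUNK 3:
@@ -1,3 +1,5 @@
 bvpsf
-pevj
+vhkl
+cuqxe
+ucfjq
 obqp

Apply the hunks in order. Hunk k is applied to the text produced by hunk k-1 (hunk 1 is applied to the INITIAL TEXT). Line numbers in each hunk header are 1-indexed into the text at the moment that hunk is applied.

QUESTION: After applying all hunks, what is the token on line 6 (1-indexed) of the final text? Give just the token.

Hunk 1: at line 3 remove [kajd,afnrm,jrjvu] add [hcea] -> 6 lines: bvpsf pevj xwdas hcea gnj ahval
Hunk 2: at line 1 remove [xwdas,hcea] add [obqp] -> 5 lines: bvpsf pevj obqp gnj ahval
Hunk 3: at line 1 remove [pevj] add [vhkl,cuqxe,ucfjq] -> 7 lines: bvpsf vhkl cuqxe ucfjq obqp gnj ahval
Final line 6: gnj

Answer: gnj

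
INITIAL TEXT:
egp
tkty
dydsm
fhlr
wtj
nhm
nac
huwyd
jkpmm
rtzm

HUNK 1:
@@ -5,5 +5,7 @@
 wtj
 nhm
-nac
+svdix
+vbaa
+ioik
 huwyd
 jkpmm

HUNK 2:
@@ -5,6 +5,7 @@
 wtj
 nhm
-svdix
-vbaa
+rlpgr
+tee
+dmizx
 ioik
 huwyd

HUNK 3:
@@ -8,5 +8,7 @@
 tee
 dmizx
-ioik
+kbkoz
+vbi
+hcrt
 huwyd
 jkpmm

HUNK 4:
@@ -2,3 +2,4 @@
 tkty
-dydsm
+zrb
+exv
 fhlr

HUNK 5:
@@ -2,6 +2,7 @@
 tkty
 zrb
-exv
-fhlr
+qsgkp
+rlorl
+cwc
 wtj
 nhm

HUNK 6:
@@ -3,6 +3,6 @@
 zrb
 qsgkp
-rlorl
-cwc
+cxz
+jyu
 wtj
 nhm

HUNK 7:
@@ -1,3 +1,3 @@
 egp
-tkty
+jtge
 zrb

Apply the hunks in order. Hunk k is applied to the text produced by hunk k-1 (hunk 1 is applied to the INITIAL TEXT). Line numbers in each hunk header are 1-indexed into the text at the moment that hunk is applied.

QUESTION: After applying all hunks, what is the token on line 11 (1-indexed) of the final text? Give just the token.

Hunk 1: at line 5 remove [nac] add [svdix,vbaa,ioik] -> 12 lines: egp tkty dydsm fhlr wtj nhm svdix vbaa ioik huwyd jkpmm rtzm
Hunk 2: at line 5 remove [svdix,vbaa] add [rlpgr,tee,dmizx] -> 13 lines: egp tkty dydsm fhlr wtj nhm rlpgr tee dmizx ioik huwyd jkpmm rtzm
Hunk 3: at line 8 remove [ioik] add [kbkoz,vbi,hcrt] -> 15 lines: egp tkty dydsm fhlr wtj nhm rlpgr tee dmizx kbkoz vbi hcrt huwyd jkpmm rtzm
Hunk 4: at line 2 remove [dydsm] add [zrb,exv] -> 16 lines: egp tkty zrb exv fhlr wtj nhm rlpgr tee dmizx kbkoz vbi hcrt huwyd jkpmm rtzm
Hunk 5: at line 2 remove [exv,fhlr] add [qsgkp,rlorl,cwc] -> 17 lines: egp tkty zrb qsgkp rlorl cwc wtj nhm rlpgr tee dmizx kbkoz vbi hcrt huwyd jkpmm rtzm
Hunk 6: at line 3 remove [rlorl,cwc] add [cxz,jyu] -> 17 lines: egp tkty zrb qsgkp cxz jyu wtj nhm rlpgr tee dmizx kbkoz vbi hcrt huwyd jkpmm rtzm
Hunk 7: at line 1 remove [tkty] add [jtge] -> 17 lines: egp jtge zrb qsgkp cxz jyu wtj nhm rlpgr tee dmizx kbkoz vbi hcrt huwyd jkpmm rtzm
Final line 11: dmizx

Answer: dmizx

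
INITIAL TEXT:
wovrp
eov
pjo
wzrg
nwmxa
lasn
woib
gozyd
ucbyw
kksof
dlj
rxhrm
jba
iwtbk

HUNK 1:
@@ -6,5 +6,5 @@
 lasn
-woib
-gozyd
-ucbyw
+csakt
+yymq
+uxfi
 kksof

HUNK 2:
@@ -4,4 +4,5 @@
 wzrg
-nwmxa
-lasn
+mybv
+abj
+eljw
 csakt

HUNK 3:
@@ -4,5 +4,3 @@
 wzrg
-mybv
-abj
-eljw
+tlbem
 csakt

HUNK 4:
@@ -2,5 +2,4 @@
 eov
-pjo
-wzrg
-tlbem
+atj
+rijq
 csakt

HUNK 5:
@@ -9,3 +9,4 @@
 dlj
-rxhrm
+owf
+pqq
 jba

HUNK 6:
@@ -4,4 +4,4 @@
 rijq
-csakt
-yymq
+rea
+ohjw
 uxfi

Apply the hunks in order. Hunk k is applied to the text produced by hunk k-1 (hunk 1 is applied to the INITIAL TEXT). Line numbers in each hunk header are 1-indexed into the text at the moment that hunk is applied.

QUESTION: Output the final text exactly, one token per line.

Hunk 1: at line 6 remove [woib,gozyd,ucbyw] add [csakt,yymq,uxfi] -> 14 lines: wovrp eov pjo wzrg nwmxa lasn csakt yymq uxfi kksof dlj rxhrm jba iwtbk
Hunk 2: at line 4 remove [nwmxa,lasn] add [mybv,abj,eljw] -> 15 lines: wovrp eov pjo wzrg mybv abj eljw csakt yymq uxfi kksof dlj rxhrm jba iwtbk
Hunk 3: at line 4 remove [mybv,abj,eljw] add [tlbem] -> 13 lines: wovrp eov pjo wzrg tlbem csakt yymq uxfi kksof dlj rxhrm jba iwtbk
Hunk 4: at line 2 remove [pjo,wzrg,tlbem] add [atj,rijq] -> 12 lines: wovrp eov atj rijq csakt yymq uxfi kksof dlj rxhrm jba iwtbk
Hunk 5: at line 9 remove [rxhrm] add [owf,pqq] -> 13 lines: wovrp eov atj rijq csakt yymq uxfi kksof dlj owf pqq jba iwtbk
Hunk 6: at line 4 remove [csakt,yymq] add [rea,ohjw] -> 13 lines: wovrp eov atj rijq rea ohjw uxfi kksof dlj owf pqq jba iwtbk

Answer: wovrp
eov
atj
rijq
rea
ohjw
uxfi
kksof
dlj
owf
pqq
jba
iwtbk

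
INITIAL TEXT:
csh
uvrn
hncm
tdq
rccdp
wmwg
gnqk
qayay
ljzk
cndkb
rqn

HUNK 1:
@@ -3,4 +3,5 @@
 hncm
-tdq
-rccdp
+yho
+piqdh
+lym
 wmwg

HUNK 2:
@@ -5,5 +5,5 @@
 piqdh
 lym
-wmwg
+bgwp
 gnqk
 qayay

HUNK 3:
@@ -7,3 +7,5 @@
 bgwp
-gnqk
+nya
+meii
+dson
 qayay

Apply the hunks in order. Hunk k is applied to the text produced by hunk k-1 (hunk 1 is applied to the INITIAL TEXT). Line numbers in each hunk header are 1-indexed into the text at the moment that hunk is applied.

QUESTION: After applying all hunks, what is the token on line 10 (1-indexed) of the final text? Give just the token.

Answer: dson

Derivation:
Hunk 1: at line 3 remove [tdq,rccdp] add [yho,piqdh,lym] -> 12 lines: csh uvrn hncm yho piqdh lym wmwg gnqk qayay ljzk cndkb rqn
Hunk 2: at line 5 remove [wmwg] add [bgwp] -> 12 lines: csh uvrn hncm yho piqdh lym bgwp gnqk qayay ljzk cndkb rqn
Hunk 3: at line 7 remove [gnqk] add [nya,meii,dson] -> 14 lines: csh uvrn hncm yho piqdh lym bgwp nya meii dson qayay ljzk cndkb rqn
Final line 10: dson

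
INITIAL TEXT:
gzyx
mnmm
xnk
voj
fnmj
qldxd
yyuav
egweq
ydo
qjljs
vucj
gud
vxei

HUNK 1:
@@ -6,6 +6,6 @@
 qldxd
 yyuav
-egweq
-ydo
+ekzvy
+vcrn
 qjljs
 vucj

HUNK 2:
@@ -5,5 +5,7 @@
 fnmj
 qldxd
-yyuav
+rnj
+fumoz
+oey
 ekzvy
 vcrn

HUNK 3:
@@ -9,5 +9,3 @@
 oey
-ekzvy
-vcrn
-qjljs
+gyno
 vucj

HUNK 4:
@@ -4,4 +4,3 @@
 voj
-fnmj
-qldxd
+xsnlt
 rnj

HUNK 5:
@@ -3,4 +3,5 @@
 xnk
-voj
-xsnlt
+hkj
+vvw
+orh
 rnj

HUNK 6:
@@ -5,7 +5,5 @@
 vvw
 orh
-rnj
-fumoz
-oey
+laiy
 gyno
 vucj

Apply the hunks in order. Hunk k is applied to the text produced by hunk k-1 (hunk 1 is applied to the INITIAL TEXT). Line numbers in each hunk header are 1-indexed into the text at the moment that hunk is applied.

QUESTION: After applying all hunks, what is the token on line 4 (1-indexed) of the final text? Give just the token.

Answer: hkj

Derivation:
Hunk 1: at line 6 remove [egweq,ydo] add [ekzvy,vcrn] -> 13 lines: gzyx mnmm xnk voj fnmj qldxd yyuav ekzvy vcrn qjljs vucj gud vxei
Hunk 2: at line 5 remove [yyuav] add [rnj,fumoz,oey] -> 15 lines: gzyx mnmm xnk voj fnmj qldxd rnj fumoz oey ekzvy vcrn qjljs vucj gud vxei
Hunk 3: at line 9 remove [ekzvy,vcrn,qjljs] add [gyno] -> 13 lines: gzyx mnmm xnk voj fnmj qldxd rnj fumoz oey gyno vucj gud vxei
Hunk 4: at line 4 remove [fnmj,qldxd] add [xsnlt] -> 12 lines: gzyx mnmm xnk voj xsnlt rnj fumoz oey gyno vucj gud vxei
Hunk 5: at line 3 remove [voj,xsnlt] add [hkj,vvw,orh] -> 13 lines: gzyx mnmm xnk hkj vvw orh rnj fumoz oey gyno vucj gud vxei
Hunk 6: at line 5 remove [rnj,fumoz,oey] add [laiy] -> 11 lines: gzyx mnmm xnk hkj vvw orh laiy gyno vucj gud vxei
Final line 4: hkj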